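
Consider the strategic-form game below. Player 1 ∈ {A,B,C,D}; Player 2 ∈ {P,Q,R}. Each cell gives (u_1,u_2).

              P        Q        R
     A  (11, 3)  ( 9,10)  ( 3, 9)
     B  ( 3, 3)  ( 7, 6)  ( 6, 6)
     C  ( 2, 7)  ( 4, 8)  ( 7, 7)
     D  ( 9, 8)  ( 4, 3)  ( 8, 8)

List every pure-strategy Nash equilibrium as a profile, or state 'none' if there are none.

(A,P): not NE [P2→Q gives 10>3]
(A,Q): NE
(A,R): not NE [P1→D gives 8>3; P2→Q gives 10>9]
(B,P): not NE [P1→A gives 11>3; P2→R gives 6>3]
(B,Q): not NE [P1→A gives 9>7]
(B,R): not NE [P1→D gives 8>6]
(C,P): not NE [P1→A gives 11>2; P2→Q gives 8>7]
(C,Q): not NE [P1→A gives 9>4]
(C,R): not NE [P1→D gives 8>7; P2→Q gives 8>7]
(D,P): not NE [P1→A gives 11>9]
(D,Q): not NE [P1→A gives 9>4; P2→R gives 8>3]
(D,R): NE

NE set: (A,Q), (D,R)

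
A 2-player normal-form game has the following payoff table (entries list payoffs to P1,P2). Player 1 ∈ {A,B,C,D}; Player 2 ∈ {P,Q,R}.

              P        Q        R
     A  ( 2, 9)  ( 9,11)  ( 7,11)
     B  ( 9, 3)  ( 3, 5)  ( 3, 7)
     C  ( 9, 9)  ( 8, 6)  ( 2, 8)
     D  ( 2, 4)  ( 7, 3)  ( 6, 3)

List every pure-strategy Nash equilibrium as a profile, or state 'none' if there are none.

Nash profiles: (A,Q), (A,R), (C,P)

(A,P): not NE [P1→C gives 9>2; P2→R gives 11>9]
(A,Q): NE
(A,R): NE
(B,P): not NE [P2→R gives 7>3]
(B,Q): not NE [P1→A gives 9>3; P2→R gives 7>5]
(B,R): not NE [P1→A gives 7>3]
(C,P): NE
(C,Q): not NE [P1→A gives 9>8; P2→P gives 9>6]
(C,R): not NE [P1→A gives 7>2; P2→P gives 9>8]
(D,P): not NE [P1→C gives 9>2]
(D,Q): not NE [P1→A gives 9>7; P2→P gives 4>3]
(D,R): not NE [P1→A gives 7>6; P2→P gives 4>3]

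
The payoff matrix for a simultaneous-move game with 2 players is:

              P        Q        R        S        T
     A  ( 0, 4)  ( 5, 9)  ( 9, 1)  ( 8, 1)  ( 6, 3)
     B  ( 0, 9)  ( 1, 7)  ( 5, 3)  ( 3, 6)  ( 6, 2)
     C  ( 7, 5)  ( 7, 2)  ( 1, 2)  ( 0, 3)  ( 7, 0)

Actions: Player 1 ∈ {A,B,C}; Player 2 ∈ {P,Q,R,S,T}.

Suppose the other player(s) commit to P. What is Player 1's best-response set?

BR_1 = {C}

u_1(A vs P) = 0
u_1(B vs P) = 0
u_1(C vs P) = 7
max payoff 7 at {C}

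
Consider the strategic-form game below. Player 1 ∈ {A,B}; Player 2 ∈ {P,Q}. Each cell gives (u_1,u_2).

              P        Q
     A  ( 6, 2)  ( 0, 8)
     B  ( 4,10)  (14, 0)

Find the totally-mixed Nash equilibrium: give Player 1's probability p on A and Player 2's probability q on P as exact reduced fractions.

P1 indiff ⇒ q·6+(1-q)·0 = q·4+(1-q)·14 ⇒ q(2) = (1-q)(14) ⇒ q = 7/8
P2 indiff ⇒ p·2+(1-p)·10 = p·8+(1-p)·0 ⇒ p(-6) = (1-p)(-10) ⇒ p = 5/8

P1 mixes 5/8 on A; P2 mixes 7/8 on P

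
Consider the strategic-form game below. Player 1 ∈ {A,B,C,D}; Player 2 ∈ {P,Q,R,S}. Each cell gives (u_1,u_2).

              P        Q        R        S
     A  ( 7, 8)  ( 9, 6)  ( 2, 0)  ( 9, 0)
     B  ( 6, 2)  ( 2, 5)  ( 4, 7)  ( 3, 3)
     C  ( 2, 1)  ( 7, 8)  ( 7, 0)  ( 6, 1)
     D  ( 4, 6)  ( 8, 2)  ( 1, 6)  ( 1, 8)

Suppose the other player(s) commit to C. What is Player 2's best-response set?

argmax u_2 = {Q}

u_2(P vs C) = 1
u_2(Q vs C) = 8
u_2(R vs C) = 0
u_2(S vs C) = 1
max payoff 8 at {Q}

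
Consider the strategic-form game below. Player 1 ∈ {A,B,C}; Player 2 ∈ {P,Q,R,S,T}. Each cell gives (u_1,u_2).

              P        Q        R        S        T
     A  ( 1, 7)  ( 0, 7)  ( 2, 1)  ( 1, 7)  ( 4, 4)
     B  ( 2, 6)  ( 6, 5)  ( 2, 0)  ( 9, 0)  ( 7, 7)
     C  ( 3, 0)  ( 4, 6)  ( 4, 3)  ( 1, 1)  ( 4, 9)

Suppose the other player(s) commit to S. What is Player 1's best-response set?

u_1(A vs S) = 1
u_1(B vs S) = 9
u_1(C vs S) = 1
max payoff 9 at {B}

P1 best: {B}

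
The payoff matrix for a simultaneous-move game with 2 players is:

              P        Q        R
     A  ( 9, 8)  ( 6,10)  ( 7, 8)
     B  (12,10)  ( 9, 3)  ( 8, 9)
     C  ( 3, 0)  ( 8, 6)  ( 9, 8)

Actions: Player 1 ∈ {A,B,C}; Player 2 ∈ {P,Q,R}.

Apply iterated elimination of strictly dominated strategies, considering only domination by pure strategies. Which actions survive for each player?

IESDS → P1:{B,C} P2:{P,R}

P1 drop A (B beats it: P:12>9 Q:9>6 R:8>7)
P2 drop Q (R beats it: B:9>3 C:8>6)
P1→{B,C} P2→{P,R}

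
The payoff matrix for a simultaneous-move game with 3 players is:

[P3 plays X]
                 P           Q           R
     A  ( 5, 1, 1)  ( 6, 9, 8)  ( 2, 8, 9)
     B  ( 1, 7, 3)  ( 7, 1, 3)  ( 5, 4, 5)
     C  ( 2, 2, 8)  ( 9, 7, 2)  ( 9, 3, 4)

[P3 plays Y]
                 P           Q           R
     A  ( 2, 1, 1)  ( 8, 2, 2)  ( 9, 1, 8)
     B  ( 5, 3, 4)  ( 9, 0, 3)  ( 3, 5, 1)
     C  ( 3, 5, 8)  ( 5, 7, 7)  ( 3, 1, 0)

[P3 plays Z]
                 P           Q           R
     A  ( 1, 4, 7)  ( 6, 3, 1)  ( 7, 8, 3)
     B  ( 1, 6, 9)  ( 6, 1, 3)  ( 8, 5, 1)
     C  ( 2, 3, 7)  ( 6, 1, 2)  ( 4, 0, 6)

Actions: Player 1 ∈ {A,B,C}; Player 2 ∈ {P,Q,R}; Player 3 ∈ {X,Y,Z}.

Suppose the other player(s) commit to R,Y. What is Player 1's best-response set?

u_1(A vs R,Y) = 9
u_1(B vs R,Y) = 3
u_1(C vs R,Y) = 3
max payoff 9 at {A}

argmax u_1 = {A}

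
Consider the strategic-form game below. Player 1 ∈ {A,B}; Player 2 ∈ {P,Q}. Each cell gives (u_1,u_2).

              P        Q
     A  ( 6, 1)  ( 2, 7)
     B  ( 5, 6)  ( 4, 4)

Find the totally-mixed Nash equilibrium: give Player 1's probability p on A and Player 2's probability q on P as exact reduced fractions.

P1 indiff ⇒ q·6+(1-q)·2 = q·5+(1-q)·4 ⇒ q(1) = (1-q)(2) ⇒ q = 2/3
P2 indiff ⇒ p·1+(1-p)·6 = p·7+(1-p)·4 ⇒ p(-6) = (1-p)(-2) ⇒ p = 1/4

(p,q) = (1/4, 2/3)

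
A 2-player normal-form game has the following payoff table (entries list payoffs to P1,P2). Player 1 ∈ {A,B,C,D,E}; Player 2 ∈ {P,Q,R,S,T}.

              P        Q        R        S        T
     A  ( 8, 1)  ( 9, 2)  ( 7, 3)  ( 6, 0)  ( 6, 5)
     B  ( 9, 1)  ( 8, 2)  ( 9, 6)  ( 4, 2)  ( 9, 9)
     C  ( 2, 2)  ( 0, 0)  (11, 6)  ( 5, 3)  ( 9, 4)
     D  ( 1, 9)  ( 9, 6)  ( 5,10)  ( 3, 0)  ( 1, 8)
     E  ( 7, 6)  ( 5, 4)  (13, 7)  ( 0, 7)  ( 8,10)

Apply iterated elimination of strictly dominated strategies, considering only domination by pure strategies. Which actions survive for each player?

Survivors P1:{B,C,E} P2:{R,T}

P2 drop P (R beats it: A:3>1 B:6>1 C:6>2 D:10>9 E:7>6)
P2 drop Q (R beats it: A:3>2 B:6>2 C:6>0 D:10>6 E:7>4)
P1 drop D (A beats it: R:7>5 S:6>3 T:6>1)
P2 drop S (T beats it: A:5>0 B:9>2 C:4>3 E:10>7)
P1 drop A (B beats it: R:9>7 T:9>6)
P1→{B,C,E} P2→{R,T}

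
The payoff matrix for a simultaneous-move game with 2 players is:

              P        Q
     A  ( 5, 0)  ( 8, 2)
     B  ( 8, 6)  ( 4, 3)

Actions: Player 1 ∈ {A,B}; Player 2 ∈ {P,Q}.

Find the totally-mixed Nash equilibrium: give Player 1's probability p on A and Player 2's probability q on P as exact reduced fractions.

P1 mixes 3/5 on A; P2 mixes 4/7 on P

P1 indiff ⇒ q·5+(1-q)·8 = q·8+(1-q)·4 ⇒ q(-3) = (1-q)(-4) ⇒ q = 4/7
P2 indiff ⇒ p·0+(1-p)·6 = p·2+(1-p)·3 ⇒ p(-2) = (1-p)(-3) ⇒ p = 3/5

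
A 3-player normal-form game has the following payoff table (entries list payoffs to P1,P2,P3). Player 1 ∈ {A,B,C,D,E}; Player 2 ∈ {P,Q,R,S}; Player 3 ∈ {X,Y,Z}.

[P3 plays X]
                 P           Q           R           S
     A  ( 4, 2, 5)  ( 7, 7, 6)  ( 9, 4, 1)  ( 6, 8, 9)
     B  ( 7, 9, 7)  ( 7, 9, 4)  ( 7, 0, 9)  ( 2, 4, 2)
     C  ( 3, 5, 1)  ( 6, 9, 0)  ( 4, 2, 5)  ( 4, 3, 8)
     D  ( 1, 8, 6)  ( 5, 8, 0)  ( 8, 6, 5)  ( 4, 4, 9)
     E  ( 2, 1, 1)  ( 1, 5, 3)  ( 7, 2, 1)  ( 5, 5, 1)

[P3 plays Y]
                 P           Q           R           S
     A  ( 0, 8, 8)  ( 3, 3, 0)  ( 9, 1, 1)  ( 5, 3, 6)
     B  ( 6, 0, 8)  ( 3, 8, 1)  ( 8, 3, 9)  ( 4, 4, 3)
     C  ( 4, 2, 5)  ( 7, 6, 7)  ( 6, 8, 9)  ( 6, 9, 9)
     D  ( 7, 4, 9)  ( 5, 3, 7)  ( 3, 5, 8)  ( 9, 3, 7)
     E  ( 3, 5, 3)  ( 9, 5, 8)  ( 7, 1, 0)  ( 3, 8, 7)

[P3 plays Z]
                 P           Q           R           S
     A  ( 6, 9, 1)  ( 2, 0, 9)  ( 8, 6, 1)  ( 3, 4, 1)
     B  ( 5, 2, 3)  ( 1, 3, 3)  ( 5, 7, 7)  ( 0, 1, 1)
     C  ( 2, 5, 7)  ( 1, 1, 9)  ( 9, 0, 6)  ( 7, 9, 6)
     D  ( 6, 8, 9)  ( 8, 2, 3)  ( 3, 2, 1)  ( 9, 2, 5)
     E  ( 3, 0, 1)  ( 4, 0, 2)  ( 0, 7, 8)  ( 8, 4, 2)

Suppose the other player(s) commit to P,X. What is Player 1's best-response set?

u_1(A vs P,X) = 4
u_1(B vs P,X) = 7
u_1(C vs P,X) = 3
u_1(D vs P,X) = 1
u_1(E vs P,X) = 2
max payoff 7 at {B}

P1 best: {B}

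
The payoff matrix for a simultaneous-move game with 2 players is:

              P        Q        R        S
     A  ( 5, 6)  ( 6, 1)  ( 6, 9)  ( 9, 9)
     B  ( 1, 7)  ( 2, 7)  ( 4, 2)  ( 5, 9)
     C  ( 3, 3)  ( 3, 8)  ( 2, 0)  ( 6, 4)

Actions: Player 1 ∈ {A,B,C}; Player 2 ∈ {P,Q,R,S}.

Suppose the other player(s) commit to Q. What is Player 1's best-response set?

u_1(A vs Q) = 6
u_1(B vs Q) = 2
u_1(C vs Q) = 3
max payoff 6 at {A}

P1 best: {A}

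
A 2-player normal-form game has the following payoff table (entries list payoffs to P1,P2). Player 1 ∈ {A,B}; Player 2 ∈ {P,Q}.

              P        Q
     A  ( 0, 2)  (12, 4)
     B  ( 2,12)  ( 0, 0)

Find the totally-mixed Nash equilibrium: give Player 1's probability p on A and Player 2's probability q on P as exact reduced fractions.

P1 indiff ⇒ q·0+(1-q)·12 = q·2+(1-q)·0 ⇒ q(-2) = (1-q)(-12) ⇒ q = 6/7
P2 indiff ⇒ p·2+(1-p)·12 = p·4+(1-p)·0 ⇒ p(-2) = (1-p)(-12) ⇒ p = 6/7

p=6/7, q=6/7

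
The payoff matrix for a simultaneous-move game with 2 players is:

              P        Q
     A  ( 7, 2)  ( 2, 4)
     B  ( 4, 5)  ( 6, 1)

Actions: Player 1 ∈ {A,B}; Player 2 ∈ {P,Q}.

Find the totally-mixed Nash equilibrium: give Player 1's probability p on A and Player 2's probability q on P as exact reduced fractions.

P1 indiff ⇒ q·7+(1-q)·2 = q·4+(1-q)·6 ⇒ q(3) = (1-q)(4) ⇒ q = 4/7
P2 indiff ⇒ p·2+(1-p)·5 = p·4+(1-p)·1 ⇒ p(-2) = (1-p)(-4) ⇒ p = 2/3

P1 mixes 2/3 on A; P2 mixes 4/7 on P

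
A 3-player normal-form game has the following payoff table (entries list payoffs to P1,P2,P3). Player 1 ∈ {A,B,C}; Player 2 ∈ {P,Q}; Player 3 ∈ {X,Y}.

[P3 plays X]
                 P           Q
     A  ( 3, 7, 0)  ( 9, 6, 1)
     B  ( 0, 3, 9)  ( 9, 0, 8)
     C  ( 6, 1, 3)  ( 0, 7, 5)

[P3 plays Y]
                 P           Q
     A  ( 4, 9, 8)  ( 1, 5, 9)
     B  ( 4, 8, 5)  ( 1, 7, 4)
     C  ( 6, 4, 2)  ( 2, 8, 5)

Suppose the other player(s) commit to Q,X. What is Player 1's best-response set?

u_1(A vs Q,X) = 9
u_1(B vs Q,X) = 9
u_1(C vs Q,X) = 0
max payoff 9 at {A,B}

P1 best: {A,B}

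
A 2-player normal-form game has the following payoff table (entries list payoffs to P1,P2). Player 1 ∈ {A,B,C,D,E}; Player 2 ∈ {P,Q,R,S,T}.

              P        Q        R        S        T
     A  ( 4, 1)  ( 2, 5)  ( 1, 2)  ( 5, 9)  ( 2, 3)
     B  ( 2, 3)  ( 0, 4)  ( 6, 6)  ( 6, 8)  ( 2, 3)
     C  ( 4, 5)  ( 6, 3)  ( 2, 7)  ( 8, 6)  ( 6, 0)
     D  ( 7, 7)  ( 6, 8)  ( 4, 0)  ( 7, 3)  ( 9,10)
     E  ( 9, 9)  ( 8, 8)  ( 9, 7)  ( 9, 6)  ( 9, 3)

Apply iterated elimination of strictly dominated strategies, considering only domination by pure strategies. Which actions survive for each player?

IESDS → P1:{D,E} P2:{P,Q,T}

P1 drop A (D beats it: P:7>4 Q:6>2 R:4>1 S:7>5 T:9>2)
P1 drop B (E beats it: P:9>2 Q:8>0 R:9>6 S:9>6 T:9>2)
P1 drop C (E beats it: P:9>4 Q:8>6 R:9>2 S:9>8 T:9>6)
P2 drop R (P beats it: D:7>0 E:9>7)
P2 drop S (P beats it: D:7>3 E:9>6)
P1→{D,E} P2→{P,Q,T}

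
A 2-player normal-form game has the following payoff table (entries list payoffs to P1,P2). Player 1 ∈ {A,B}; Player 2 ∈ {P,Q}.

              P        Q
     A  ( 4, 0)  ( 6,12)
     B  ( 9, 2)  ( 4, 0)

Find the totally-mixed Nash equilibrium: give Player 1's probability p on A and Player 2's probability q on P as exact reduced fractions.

(p,q) = (1/7, 2/7)

P1 indiff ⇒ q·4+(1-q)·6 = q·9+(1-q)·4 ⇒ q(-5) = (1-q)(-2) ⇒ q = 2/7
P2 indiff ⇒ p·0+(1-p)·2 = p·12+(1-p)·0 ⇒ p(-12) = (1-p)(-2) ⇒ p = 1/7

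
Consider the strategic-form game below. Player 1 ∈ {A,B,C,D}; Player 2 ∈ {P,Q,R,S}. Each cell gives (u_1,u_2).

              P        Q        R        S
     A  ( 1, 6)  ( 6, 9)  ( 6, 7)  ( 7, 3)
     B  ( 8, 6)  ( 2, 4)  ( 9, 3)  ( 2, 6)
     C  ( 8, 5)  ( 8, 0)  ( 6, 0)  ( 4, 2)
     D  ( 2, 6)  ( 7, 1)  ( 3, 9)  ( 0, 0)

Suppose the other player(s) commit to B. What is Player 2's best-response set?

u_2(P vs B) = 6
u_2(Q vs B) = 4
u_2(R vs B) = 3
u_2(S vs B) = 6
max payoff 6 at {P,S}

BR_2 = {P,S}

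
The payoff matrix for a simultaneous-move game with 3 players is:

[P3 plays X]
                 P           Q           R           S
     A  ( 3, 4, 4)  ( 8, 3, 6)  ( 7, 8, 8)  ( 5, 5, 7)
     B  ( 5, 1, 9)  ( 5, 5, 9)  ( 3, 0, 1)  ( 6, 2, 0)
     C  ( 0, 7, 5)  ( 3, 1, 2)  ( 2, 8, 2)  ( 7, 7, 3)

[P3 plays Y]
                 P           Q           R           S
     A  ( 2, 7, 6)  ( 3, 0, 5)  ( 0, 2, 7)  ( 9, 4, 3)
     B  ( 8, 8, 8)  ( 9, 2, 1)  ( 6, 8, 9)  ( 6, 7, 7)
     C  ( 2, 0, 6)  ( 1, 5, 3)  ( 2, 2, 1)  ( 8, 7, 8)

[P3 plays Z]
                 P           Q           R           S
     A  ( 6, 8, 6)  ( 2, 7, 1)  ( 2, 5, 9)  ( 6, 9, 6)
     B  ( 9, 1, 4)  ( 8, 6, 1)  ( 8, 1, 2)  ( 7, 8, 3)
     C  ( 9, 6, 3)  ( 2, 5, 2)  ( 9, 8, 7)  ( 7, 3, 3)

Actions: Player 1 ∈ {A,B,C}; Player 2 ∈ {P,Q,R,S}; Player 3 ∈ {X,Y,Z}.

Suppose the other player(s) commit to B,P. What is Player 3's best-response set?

u_3(X vs B,P) = 9
u_3(Y vs B,P) = 8
u_3(Z vs B,P) = 4
max payoff 9 at {X}

argmax u_3 = {X}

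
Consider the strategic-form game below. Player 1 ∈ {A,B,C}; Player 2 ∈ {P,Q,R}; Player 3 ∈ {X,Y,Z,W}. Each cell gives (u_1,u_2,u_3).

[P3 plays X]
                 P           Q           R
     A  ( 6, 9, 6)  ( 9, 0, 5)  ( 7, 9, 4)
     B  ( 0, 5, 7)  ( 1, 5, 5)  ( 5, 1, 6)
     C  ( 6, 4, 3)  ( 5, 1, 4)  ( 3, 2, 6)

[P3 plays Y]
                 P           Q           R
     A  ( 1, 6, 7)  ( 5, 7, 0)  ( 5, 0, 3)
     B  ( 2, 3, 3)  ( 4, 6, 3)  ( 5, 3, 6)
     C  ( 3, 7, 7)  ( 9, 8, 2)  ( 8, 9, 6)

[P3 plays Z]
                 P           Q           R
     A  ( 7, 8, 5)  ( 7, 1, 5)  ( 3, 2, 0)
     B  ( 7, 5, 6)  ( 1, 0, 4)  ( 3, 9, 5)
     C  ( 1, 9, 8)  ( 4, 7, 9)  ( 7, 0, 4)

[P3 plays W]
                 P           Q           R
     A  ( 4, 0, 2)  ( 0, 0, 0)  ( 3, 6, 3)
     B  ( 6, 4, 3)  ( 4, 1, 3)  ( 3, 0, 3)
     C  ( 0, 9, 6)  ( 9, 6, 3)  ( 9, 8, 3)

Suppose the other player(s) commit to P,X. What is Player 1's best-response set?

BR_1 = {A,C}

u_1(A vs P,X) = 6
u_1(B vs P,X) = 0
u_1(C vs P,X) = 6
max payoff 6 at {A,C}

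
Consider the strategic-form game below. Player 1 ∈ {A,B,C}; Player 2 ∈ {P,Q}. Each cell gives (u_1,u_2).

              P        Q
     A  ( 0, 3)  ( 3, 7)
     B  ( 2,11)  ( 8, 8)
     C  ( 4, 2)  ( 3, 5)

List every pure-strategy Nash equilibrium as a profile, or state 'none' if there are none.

No pure NE.

(A,P): not NE [P1→C gives 4>0; P2→Q gives 7>3]
(A,Q): not NE [P1→B gives 8>3]
(B,P): not NE [P1→C gives 4>2]
(B,Q): not NE [P2→P gives 11>8]
(C,P): not NE [P2→Q gives 5>2]
(C,Q): not NE [P1→B gives 8>3]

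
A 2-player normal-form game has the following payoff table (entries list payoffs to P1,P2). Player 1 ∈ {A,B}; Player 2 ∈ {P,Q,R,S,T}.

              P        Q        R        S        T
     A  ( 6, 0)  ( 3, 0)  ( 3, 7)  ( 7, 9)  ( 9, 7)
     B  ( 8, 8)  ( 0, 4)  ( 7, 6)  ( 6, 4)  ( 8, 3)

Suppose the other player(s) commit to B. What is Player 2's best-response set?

u_2(P vs B) = 8
u_2(Q vs B) = 4
u_2(R vs B) = 6
u_2(S vs B) = 4
u_2(T vs B) = 3
max payoff 8 at {P}

BR_2 = {P}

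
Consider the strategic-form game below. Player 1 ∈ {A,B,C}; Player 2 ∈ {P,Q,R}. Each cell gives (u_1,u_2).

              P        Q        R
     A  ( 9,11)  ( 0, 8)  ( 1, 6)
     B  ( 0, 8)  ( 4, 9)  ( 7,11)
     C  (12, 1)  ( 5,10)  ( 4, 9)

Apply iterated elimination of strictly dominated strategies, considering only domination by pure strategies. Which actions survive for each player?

IESDS → P1:{B,C} P2:{Q,R}

P1 drop A (C beats it: P:12>9 Q:5>0 R:4>1)
P2 drop P (Q beats it: B:9>8 C:10>1)
P1→{B,C} P2→{Q,R}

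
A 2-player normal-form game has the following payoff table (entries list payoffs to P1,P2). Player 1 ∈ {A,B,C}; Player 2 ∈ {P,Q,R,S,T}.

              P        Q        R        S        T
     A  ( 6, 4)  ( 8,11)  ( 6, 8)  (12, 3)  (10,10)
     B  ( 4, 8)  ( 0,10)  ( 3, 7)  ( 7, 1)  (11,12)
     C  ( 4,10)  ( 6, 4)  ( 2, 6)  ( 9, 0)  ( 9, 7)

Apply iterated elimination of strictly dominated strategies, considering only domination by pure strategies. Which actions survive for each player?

Survivors P1:{A,B} P2:{Q,T}

P1 drop C (A beats it: P:6>4 Q:8>6 R:6>2 S:12>9 T:10>9)
P2 drop P (Q beats it: A:11>4 B:10>8)
P2 drop R (Q beats it: A:11>8 B:10>7)
P2 drop S (Q beats it: A:11>3 B:10>1)
P1→{A,B} P2→{Q,T}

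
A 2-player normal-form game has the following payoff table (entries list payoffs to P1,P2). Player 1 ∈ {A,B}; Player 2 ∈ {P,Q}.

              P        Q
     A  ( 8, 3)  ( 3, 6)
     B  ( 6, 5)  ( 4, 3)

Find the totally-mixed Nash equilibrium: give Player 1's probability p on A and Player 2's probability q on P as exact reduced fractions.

P1 indiff ⇒ q·8+(1-q)·3 = q·6+(1-q)·4 ⇒ q(2) = (1-q)(1) ⇒ q = 1/3
P2 indiff ⇒ p·3+(1-p)·5 = p·6+(1-p)·3 ⇒ p(-3) = (1-p)(-2) ⇒ p = 2/5

p=2/5, q=1/3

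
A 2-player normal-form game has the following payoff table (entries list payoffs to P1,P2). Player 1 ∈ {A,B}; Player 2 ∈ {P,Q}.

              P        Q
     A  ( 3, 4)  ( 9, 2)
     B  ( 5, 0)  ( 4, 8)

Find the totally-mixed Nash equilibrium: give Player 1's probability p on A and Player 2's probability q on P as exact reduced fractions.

P1 indiff ⇒ q·3+(1-q)·9 = q·5+(1-q)·4 ⇒ q(-2) = (1-q)(-5) ⇒ q = 5/7
P2 indiff ⇒ p·4+(1-p)·0 = p·2+(1-p)·8 ⇒ p(2) = (1-p)(8) ⇒ p = 4/5

P1 mixes 4/5 on A; P2 mixes 5/7 on P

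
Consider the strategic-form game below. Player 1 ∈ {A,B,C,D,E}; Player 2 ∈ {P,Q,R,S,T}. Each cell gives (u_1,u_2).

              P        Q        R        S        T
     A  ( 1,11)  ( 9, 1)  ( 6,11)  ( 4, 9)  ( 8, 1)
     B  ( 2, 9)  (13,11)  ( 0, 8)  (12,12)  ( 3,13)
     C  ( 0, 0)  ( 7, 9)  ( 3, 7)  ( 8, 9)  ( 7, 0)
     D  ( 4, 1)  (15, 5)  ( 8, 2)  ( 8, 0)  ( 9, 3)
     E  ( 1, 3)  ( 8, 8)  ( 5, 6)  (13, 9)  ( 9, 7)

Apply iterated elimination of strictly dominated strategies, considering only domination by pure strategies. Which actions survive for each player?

Survivors P1:{B,D,E} P2:{Q,S,T}

P1 drop A (D beats it: P:4>1 Q:15>9 R:8>6 S:8>4 T:9>8)
P1 drop C (E beats it: P:1>0 Q:8>7 R:5>3 S:13>8 T:9>7)
P2 drop P (Q beats it: B:11>9 D:5>1 E:8>3)
P2 drop R (Q beats it: B:11>8 D:5>2 E:8>6)
P1→{B,D,E} P2→{Q,S,T}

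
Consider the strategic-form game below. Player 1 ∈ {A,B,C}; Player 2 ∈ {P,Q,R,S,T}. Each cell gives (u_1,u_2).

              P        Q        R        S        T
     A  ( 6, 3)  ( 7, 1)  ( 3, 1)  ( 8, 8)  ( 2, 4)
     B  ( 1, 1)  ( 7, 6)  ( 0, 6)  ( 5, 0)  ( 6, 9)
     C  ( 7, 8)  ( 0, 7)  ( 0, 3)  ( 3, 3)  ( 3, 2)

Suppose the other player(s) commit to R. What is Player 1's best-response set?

u_1(A vs R) = 3
u_1(B vs R) = 0
u_1(C vs R) = 0
max payoff 3 at {A}

argmax u_1 = {A}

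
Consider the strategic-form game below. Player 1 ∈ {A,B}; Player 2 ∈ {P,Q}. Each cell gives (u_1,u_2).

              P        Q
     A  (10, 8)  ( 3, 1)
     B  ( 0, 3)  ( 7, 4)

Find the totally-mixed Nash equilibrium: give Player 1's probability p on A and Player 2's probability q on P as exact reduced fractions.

(p,q) = (1/8, 2/7)

P1 indiff ⇒ q·10+(1-q)·3 = q·0+(1-q)·7 ⇒ q(10) = (1-q)(4) ⇒ q = 2/7
P2 indiff ⇒ p·8+(1-p)·3 = p·1+(1-p)·4 ⇒ p(7) = (1-p)(1) ⇒ p = 1/8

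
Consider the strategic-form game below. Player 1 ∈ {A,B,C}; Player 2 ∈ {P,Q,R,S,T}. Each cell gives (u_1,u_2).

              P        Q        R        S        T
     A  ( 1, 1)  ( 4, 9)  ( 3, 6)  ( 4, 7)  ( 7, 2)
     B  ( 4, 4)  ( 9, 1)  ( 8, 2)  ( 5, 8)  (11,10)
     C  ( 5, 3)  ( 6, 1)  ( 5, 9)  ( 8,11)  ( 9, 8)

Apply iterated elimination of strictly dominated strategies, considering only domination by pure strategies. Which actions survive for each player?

P1 drop A (B beats it: P:4>1 Q:9>4 R:8>3 S:5>4 T:11>7)
P2 drop P (S beats it: B:8>4 C:11>3)
P2 drop Q (R beats it: B:2>1 C:9>1)
P2 drop R (S beats it: B:8>2 C:11>9)
P1→{B,C} P2→{S,T}

IESDS → P1:{B,C} P2:{S,T}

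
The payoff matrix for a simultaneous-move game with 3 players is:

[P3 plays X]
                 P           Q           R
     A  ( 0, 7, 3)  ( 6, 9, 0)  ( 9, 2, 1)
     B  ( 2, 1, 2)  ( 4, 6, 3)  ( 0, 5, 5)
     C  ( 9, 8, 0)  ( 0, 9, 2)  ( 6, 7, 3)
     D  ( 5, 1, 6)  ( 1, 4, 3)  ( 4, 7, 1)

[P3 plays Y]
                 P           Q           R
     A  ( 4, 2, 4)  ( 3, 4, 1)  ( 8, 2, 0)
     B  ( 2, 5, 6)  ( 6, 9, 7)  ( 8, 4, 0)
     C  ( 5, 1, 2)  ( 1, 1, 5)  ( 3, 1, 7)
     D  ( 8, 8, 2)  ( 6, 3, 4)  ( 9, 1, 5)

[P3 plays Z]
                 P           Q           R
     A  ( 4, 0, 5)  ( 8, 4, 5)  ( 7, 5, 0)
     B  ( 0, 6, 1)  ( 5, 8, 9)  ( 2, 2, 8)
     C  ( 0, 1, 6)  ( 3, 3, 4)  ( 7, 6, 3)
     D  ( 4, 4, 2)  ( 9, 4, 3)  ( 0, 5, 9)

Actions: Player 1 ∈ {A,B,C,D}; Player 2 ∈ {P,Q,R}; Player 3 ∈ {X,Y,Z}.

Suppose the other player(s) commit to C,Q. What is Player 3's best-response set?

P3 best: {Y}

u_3(X vs C,Q) = 2
u_3(Y vs C,Q) = 5
u_3(Z vs C,Q) = 4
max payoff 5 at {Y}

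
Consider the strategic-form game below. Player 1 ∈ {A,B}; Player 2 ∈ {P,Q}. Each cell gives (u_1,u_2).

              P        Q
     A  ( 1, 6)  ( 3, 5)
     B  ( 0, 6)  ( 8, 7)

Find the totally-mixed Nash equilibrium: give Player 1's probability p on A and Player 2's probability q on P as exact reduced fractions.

p=1/2, q=5/6

P1 indiff ⇒ q·1+(1-q)·3 = q·0+(1-q)·8 ⇒ q(1) = (1-q)(5) ⇒ q = 5/6
P2 indiff ⇒ p·6+(1-p)·6 = p·5+(1-p)·7 ⇒ p(1) = (1-p)(1) ⇒ p = 1/2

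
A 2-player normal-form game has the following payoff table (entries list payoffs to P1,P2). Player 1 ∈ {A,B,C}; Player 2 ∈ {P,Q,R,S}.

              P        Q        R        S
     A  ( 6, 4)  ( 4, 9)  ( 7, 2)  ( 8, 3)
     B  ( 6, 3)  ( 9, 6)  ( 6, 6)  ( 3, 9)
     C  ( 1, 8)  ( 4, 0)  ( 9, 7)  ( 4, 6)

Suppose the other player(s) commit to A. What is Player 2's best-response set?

u_2(P vs A) = 4
u_2(Q vs A) = 9
u_2(R vs A) = 2
u_2(S vs A) = 3
max payoff 9 at {Q}

argmax u_2 = {Q}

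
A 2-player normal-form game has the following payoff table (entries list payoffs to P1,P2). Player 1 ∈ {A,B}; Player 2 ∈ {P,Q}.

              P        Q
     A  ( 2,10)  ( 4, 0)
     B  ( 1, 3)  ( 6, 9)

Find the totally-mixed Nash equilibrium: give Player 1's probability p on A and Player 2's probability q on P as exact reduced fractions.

P1 mixes 3/8 on A; P2 mixes 2/3 on P

P1 indiff ⇒ q·2+(1-q)·4 = q·1+(1-q)·6 ⇒ q(1) = (1-q)(2) ⇒ q = 2/3
P2 indiff ⇒ p·10+(1-p)·3 = p·0+(1-p)·9 ⇒ p(10) = (1-p)(6) ⇒ p = 3/8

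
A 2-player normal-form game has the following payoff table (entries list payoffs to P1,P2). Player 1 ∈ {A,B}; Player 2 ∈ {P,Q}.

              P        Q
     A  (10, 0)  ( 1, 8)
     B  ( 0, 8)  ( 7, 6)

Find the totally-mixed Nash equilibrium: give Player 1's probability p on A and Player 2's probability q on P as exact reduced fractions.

P1 indiff ⇒ q·10+(1-q)·1 = q·0+(1-q)·7 ⇒ q(10) = (1-q)(6) ⇒ q = 3/8
P2 indiff ⇒ p·0+(1-p)·8 = p·8+(1-p)·6 ⇒ p(-8) = (1-p)(-2) ⇒ p = 1/5

P1 mixes 1/5 on A; P2 mixes 3/8 on P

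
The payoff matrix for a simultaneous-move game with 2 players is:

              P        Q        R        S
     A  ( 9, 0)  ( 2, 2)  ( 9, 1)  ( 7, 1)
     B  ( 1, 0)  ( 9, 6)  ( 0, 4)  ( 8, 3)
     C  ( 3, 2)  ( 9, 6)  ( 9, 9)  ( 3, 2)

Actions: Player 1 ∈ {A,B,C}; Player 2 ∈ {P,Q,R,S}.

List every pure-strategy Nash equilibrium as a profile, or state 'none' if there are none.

(A,P): not NE [P2→Q gives 2>0]
(A,Q): not NE [P1→C gives 9>2]
(A,R): not NE [P2→Q gives 2>1]
(A,S): not NE [P1→B gives 8>7; P2→Q gives 2>1]
(B,P): not NE [P1→A gives 9>1; P2→Q gives 6>0]
(B,Q): NE
(B,R): not NE [P1→C gives 9>0; P2→Q gives 6>4]
(B,S): not NE [P2→Q gives 6>3]
(C,P): not NE [P1→A gives 9>3; P2→R gives 9>2]
(C,Q): not NE [P2→R gives 9>6]
(C,R): NE
(C,S): not NE [P1→B gives 8>3; P2→R gives 9>2]

NE set: (B,Q), (C,R)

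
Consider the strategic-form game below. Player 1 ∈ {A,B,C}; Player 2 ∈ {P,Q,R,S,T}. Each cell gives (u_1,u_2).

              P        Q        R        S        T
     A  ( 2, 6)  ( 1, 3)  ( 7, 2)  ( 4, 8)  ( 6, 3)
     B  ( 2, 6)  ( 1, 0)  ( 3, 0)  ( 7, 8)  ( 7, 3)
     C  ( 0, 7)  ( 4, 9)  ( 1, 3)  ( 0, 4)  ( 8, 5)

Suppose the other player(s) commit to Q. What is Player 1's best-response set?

u_1(A vs Q) = 1
u_1(B vs Q) = 1
u_1(C vs Q) = 4
max payoff 4 at {C}

P1 best: {C}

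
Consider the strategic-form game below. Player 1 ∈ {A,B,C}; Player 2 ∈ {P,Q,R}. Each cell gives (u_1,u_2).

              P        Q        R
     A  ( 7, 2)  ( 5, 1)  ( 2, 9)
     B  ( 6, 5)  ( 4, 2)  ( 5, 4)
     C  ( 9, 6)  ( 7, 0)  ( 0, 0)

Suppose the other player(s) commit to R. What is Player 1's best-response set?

BR_1 = {B}

u_1(A vs R) = 2
u_1(B vs R) = 5
u_1(C vs R) = 0
max payoff 5 at {B}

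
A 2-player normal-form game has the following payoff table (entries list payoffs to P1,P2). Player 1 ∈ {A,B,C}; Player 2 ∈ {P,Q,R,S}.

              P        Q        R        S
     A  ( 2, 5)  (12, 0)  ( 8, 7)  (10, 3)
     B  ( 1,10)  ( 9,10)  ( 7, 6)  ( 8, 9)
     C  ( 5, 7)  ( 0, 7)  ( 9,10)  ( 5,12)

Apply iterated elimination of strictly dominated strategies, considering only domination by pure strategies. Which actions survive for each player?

P1 drop B (A beats it: P:2>1 Q:12>9 R:8>7 S:10>8)
P2 drop P (R beats it: A:7>5 C:10>7)
P2 drop Q (R beats it: A:7>0 C:10>7)
P1→{A,C} P2→{R,S}

Remaining: P1:{A,C} P2:{R,S}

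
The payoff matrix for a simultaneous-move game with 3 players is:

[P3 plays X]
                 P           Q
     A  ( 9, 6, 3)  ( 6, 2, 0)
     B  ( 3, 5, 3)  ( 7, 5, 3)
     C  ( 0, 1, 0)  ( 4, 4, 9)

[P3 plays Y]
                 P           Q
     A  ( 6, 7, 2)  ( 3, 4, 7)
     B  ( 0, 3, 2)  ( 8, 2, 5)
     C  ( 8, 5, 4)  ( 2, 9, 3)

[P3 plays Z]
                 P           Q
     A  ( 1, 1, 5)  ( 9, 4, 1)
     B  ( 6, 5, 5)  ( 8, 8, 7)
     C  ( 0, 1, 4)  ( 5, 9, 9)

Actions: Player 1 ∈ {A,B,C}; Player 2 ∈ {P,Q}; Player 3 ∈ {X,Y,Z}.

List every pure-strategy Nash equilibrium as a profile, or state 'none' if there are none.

(A,P,X): not NE [P3→Z gives 5>3]
(A,P,Y): not NE [P1→C gives 8>6; P3→Z gives 5>2]
(A,P,Z): not NE [P1→B gives 6>1; P2→Q gives 4>1]
(A,Q,X): not NE [P1→B gives 7>6; P2→P gives 6>2; P3→Y gives 7>0]
(A,Q,Y): not NE [P1→B gives 8>3; P2→P gives 7>4]
(A,Q,Z): not NE [P3→Y gives 7>1]
(B,P,X): not NE [P1→A gives 9>3; P3→Z gives 5>3]
(B,P,Y): not NE [P1→C gives 8>0; P3→Z gives 5>2]
(B,P,Z): not NE [P2→Q gives 8>5]
(B,Q,X): not NE [P3→Z gives 7>3]
(B,Q,Y): not NE [P2→P gives 3>2; P3→Z gives 7>5]
(B,Q,Z): not NE [P1→A gives 9>8]
(C,P,X): not NE [P1→A gives 9>0; P2→Q gives 4>1; P3→Z gives 4>0]
(C,P,Y): not NE [P2→Q gives 9>5]
(C,P,Z): not NE [P1→B gives 6>0; P2→Q gives 9>1]
(C,Q,X): not NE [P1→B gives 7>4]
(C,Q,Y): not NE [P1→B gives 8>2; P3→Z gives 9>3]
(C,Q,Z): not NE [P1→A gives 9>5]

No pure NE.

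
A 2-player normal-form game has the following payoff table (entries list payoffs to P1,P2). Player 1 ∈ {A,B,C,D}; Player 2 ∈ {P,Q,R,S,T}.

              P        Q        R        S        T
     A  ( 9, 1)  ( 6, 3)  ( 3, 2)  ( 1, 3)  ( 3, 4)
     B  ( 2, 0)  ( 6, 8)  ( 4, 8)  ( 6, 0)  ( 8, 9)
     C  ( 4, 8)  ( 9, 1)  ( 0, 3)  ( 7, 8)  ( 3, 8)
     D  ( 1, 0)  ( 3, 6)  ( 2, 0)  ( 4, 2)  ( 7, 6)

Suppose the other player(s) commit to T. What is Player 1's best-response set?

u_1(A vs T) = 3
u_1(B vs T) = 8
u_1(C vs T) = 3
u_1(D vs T) = 7
max payoff 8 at {B}

BR_1 = {B}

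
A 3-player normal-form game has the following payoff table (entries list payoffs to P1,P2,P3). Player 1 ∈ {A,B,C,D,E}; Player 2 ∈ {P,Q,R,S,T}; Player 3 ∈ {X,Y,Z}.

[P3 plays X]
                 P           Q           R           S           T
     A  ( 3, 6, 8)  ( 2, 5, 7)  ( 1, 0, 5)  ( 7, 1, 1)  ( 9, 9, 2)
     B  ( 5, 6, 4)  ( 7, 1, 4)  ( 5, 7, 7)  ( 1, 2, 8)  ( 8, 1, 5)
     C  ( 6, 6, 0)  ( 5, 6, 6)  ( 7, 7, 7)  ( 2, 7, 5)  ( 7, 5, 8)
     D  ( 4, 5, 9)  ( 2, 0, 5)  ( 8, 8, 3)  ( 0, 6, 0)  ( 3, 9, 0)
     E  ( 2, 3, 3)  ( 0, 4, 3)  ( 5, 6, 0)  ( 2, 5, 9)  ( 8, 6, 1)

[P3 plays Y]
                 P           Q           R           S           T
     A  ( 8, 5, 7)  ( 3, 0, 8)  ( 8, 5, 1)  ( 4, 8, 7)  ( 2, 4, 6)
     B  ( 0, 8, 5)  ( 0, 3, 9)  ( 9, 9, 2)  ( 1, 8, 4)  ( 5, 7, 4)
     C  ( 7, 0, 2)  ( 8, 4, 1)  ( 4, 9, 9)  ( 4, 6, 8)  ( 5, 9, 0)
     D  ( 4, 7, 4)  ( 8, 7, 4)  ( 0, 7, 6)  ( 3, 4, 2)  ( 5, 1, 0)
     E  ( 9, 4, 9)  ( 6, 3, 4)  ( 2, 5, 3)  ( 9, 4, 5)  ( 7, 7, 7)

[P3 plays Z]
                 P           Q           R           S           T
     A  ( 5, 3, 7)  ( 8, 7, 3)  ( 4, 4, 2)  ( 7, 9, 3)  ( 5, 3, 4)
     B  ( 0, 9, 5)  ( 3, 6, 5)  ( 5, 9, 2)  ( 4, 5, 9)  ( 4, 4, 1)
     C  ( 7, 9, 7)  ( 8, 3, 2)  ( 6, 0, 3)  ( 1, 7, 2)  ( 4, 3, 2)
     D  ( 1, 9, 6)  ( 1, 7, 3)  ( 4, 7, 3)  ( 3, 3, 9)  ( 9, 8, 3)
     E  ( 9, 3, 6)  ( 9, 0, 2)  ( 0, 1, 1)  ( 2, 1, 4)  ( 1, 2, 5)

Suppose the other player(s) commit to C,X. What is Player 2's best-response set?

BR_2 = {R,S}

u_2(P vs C,X) = 6
u_2(Q vs C,X) = 6
u_2(R vs C,X) = 7
u_2(S vs C,X) = 7
u_2(T vs C,X) = 5
max payoff 7 at {R,S}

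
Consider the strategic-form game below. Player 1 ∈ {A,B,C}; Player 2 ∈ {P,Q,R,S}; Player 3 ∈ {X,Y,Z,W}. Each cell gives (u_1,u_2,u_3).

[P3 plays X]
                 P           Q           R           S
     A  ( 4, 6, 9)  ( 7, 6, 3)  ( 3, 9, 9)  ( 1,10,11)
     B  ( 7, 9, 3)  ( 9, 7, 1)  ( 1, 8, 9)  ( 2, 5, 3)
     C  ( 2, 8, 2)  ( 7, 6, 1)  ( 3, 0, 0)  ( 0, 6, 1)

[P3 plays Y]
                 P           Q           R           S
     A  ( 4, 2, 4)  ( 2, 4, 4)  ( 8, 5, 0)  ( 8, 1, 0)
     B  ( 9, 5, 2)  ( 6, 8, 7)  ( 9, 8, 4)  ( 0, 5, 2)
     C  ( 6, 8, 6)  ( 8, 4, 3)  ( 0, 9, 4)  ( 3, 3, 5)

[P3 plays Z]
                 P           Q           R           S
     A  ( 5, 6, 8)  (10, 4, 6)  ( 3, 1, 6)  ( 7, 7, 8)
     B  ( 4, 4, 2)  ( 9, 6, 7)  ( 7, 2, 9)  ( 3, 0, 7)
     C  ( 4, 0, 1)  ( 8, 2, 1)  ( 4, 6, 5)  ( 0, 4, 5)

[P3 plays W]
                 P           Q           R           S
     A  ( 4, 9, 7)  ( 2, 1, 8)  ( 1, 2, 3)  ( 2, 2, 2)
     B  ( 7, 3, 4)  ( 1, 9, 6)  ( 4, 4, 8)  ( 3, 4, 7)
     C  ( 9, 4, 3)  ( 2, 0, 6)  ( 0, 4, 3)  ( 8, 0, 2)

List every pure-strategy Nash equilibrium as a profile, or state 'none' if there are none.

(A,P,X): not NE [P1→B gives 7>4; P2→S gives 10>6]
(A,P,Y): not NE [P1→B gives 9>4; P2→R gives 5>2; P3→X gives 9>4]
(A,P,Z): not NE [P2→S gives 7>6; P3→X gives 9>8]
(A,P,W): not NE [P1→C gives 9>4; P3→X gives 9>7]
(A,Q,X): not NE [P1→B gives 9>7; P2→S gives 10>6; P3→W gives 8>3]
(A,Q,Y): not NE [P1→C gives 8>2; P2→R gives 5>4; P3→W gives 8>4]
(A,Q,Z): not NE [P2→S gives 7>4; P3→W gives 8>6]
(A,Q,W): not NE [P2→P gives 9>1]
(A,R,X): not NE [P2→S gives 10>9]
(A,R,Y): not NE [P1→B gives 9>8; P3→X gives 9>0]
(A,R,Z): not NE [P1→B gives 7>3; P2→S gives 7>1; P3→X gives 9>6]
(A,R,W): not NE [P1→B gives 4>1; P2→P gives 9>2; P3→X gives 9>3]
(A,S,X): not NE [P1→B gives 2>1]
(A,S,Y): not NE [P2→R gives 5>1; P3→X gives 11>0]
(A,S,Z): not NE [P3→X gives 11>8]
(A,S,W): not NE [P1→C gives 8>2; P2→P gives 9>2; P3→X gives 11>2]
(B,P,X): not NE [P3→W gives 4>3]
(B,P,Y): not NE [P2→R gives 8>5; P3→W gives 4>2]
(B,P,Z): not NE [P1→A gives 5>4; P2→Q gives 6>4; P3→W gives 4>2]
(B,P,W): not NE [P1→C gives 9>7; P2→Q gives 9>3]
(B,Q,X): not NE [P2→P gives 9>7; P3→Z gives 7>1]
(B,Q,Y): not NE [P1→C gives 8>6]
(B,Q,Z): not NE [P1→A gives 10>9]
(B,Q,W): not NE [P1→C gives 2>1; P3→Z gives 7>6]
(B,R,X): not NE [P1→C gives 3>1; P2→P gives 9>8]
(B,R,Y): not NE [P3→Z gives 9>4]
(B,R,Z): not NE [P2→Q gives 6>2]
(B,R,W): not NE [P2→Q gives 9>4; P3→Z gives 9>8]
(B,S,X): not NE [P2→P gives 9>5; P3→W gives 7>3]
(B,S,Y): not NE [P1→A gives 8>0; P2→R gives 8>5; P3→W gives 7>2]
(B,S,Z): not NE [P1→A gives 7>3; P2→Q gives 6>0]
(B,S,W): not NE [P1→C gives 8>3; P2→Q gives 9>4]
(C,P,X): not NE [P1→B gives 7>2; P3→Y gives 6>2]
(C,P,Y): not NE [P1→B gives 9>6; P2→R gives 9>8]
(C,P,Z): not NE [P1→A gives 5>4; P2→R gives 6>0; P3→Y gives 6>1]
(C,P,W): not NE [P3→Y gives 6>3]
(C,Q,X): not NE [P1→B gives 9>7; P2→P gives 8>6; P3→W gives 6>1]
(C,Q,Y): not NE [P2→R gives 9>4; P3→W gives 6>3]
(C,Q,Z): not NE [P1→A gives 10>8; P2→R gives 6>2; P3→W gives 6>1]
(C,Q,W): not NE [P2→R gives 4>0]
(C,R,X): not NE [P2→P gives 8>0; P3→Z gives 5>0]
(C,R,Y): not NE [P1→B gives 9>0; P3→Z gives 5>4]
(C,R,Z): not NE [P1→B gives 7>4]
(C,R,W): not NE [P1→B gives 4>0; P3→Z gives 5>3]
(C,S,X): not NE [P1→B gives 2>0; P2→P gives 8>6; P3→Z gives 5>1]
(C,S,Y): not NE [P1→A gives 8>3; P2→R gives 9>3]
(C,S,Z): not NE [P1→A gives 7>0; P2→R gives 6>4]
(C,S,W): not NE [P2→R gives 4>0; P3→Z gives 5>2]

Equilibria: none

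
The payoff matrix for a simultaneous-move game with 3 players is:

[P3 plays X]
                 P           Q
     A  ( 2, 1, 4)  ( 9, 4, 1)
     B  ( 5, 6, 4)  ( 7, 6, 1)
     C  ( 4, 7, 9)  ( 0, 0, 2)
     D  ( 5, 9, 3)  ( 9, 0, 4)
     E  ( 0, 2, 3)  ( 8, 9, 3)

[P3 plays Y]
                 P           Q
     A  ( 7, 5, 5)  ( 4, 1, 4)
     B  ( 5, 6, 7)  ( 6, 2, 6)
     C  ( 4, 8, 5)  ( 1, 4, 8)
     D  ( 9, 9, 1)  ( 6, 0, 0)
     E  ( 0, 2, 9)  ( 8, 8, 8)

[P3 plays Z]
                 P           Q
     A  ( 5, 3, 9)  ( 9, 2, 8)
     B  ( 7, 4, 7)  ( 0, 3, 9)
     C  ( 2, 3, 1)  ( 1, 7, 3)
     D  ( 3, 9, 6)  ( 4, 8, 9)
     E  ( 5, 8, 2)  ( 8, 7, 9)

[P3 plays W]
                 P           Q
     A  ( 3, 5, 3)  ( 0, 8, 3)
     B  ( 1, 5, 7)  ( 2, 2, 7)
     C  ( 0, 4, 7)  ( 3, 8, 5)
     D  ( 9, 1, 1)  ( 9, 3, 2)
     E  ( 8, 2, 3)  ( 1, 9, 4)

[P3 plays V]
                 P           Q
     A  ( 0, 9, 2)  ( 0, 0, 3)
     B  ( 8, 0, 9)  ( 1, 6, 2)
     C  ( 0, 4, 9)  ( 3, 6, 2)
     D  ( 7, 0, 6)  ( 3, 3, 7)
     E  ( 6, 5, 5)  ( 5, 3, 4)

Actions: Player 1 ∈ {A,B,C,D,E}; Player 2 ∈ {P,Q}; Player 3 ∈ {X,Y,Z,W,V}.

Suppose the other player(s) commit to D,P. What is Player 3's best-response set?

argmax u_3 = {Z,V}

u_3(X vs D,P) = 3
u_3(Y vs D,P) = 1
u_3(Z vs D,P) = 6
u_3(W vs D,P) = 1
u_3(V vs D,P) = 6
max payoff 6 at {Z,V}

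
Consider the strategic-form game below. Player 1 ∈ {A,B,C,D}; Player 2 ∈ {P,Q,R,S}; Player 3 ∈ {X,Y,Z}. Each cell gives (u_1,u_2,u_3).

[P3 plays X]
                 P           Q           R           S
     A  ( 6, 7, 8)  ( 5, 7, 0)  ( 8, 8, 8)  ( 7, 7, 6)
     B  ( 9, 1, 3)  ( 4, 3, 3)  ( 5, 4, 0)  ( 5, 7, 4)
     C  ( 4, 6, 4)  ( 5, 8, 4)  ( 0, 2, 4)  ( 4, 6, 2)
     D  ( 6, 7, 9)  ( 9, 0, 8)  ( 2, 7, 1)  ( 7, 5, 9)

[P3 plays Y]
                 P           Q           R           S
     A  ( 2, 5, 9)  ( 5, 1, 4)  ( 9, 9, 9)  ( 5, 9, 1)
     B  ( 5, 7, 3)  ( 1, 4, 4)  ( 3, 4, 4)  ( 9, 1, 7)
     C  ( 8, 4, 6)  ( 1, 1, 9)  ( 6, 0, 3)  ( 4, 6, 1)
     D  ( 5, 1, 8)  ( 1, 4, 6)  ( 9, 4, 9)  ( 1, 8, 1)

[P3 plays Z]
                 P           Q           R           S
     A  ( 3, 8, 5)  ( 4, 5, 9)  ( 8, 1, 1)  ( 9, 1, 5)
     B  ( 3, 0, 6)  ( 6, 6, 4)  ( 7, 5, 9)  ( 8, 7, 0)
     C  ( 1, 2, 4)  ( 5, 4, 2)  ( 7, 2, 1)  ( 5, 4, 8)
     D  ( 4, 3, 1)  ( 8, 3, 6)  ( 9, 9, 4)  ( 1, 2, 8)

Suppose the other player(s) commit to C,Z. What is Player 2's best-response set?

u_2(P vs C,Z) = 2
u_2(Q vs C,Z) = 4
u_2(R vs C,Z) = 2
u_2(S vs C,Z) = 4
max payoff 4 at {Q,S}

P2 best: {Q,S}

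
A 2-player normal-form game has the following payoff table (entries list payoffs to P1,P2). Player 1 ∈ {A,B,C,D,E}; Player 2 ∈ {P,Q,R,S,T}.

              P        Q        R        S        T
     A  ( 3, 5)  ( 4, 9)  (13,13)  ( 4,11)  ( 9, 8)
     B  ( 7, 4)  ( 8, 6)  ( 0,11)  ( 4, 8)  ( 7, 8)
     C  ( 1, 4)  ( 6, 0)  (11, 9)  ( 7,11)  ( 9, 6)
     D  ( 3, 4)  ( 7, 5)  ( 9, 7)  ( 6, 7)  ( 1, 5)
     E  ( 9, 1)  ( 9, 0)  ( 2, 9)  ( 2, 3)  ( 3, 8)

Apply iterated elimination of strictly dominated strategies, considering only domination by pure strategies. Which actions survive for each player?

IESDS → P1:{A,C} P2:{R,S}

P2 drop P (R beats it: A:13>5 B:11>4 C:9>4 D:7>4 E:9>1)
P2 drop Q (R beats it: A:13>9 B:11>6 C:9>0 D:7>5 E:9>0)
P1 drop B (C beats it: R:11>0 S:7>4 T:9>7)
P1 drop D (C beats it: R:11>9 S:7>6 T:9>1)
P1 drop E (A beats it: R:13>2 S:4>2 T:9>3)
P2 drop T (R beats it: A:13>8 C:9>6)
P1→{A,C} P2→{R,S}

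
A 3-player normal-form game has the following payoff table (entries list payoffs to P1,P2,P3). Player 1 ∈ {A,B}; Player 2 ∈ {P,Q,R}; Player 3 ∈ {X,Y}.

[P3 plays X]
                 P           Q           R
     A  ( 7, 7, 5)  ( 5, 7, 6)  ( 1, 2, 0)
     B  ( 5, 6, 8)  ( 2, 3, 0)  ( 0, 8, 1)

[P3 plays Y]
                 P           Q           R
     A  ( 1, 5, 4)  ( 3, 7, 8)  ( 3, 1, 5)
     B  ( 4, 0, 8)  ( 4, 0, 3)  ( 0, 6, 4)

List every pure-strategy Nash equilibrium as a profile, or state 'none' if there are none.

(A,P,X): NE
(A,P,Y): not NE [P1→B gives 4>1; P2→Q gives 7>5; P3→X gives 5>4]
(A,Q,X): not NE [P3→Y gives 8>6]
(A,Q,Y): not NE [P1→B gives 4>3]
(A,R,X): not NE [P2→Q gives 7>2; P3→Y gives 5>0]
(A,R,Y): not NE [P2→Q gives 7>1]
(B,P,X): not NE [P1→A gives 7>5; P2→R gives 8>6]
(B,P,Y): not NE [P2→R gives 6>0]
(B,Q,X): not NE [P1→A gives 5>2; P2→R gives 8>3; P3→Y gives 3>0]
(B,Q,Y): not NE [P2→R gives 6>0]
(B,R,X): not NE [P1→A gives 1>0; P3→Y gives 4>1]
(B,R,Y): not NE [P1→A gives 3>0]

Nash profiles: (A,P,X)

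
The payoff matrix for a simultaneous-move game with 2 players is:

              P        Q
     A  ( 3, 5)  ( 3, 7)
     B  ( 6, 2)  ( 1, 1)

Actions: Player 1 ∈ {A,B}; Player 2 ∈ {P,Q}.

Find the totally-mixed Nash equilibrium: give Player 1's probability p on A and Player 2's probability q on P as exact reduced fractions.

P1 mixes 1/3 on A; P2 mixes 2/5 on P

P1 indiff ⇒ q·3+(1-q)·3 = q·6+(1-q)·1 ⇒ q(-3) = (1-q)(-2) ⇒ q = 2/5
P2 indiff ⇒ p·5+(1-p)·2 = p·7+(1-p)·1 ⇒ p(-2) = (1-p)(-1) ⇒ p = 1/3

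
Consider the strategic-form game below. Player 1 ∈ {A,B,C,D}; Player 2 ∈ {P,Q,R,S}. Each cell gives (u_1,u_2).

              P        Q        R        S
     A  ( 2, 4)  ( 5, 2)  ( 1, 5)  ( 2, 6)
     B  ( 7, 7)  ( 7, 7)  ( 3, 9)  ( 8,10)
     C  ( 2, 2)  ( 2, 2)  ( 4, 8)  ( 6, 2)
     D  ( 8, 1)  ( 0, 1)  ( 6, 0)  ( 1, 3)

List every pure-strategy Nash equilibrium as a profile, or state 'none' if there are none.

Nash profiles: (B,S)

(A,P): not NE [P1→D gives 8>2; P2→S gives 6>4]
(A,Q): not NE [P1→B gives 7>5; P2→S gives 6>2]
(A,R): not NE [P1→D gives 6>1; P2→S gives 6>5]
(A,S): not NE [P1→B gives 8>2]
(B,P): not NE [P1→D gives 8>7; P2→S gives 10>7]
(B,Q): not NE [P2→S gives 10>7]
(B,R): not NE [P1→D gives 6>3; P2→S gives 10>9]
(B,S): NE
(C,P): not NE [P1→D gives 8>2; P2→R gives 8>2]
(C,Q): not NE [P1→B gives 7>2; P2→R gives 8>2]
(C,R): not NE [P1→D gives 6>4]
(C,S): not NE [P1→B gives 8>6; P2→R gives 8>2]
(D,P): not NE [P2→S gives 3>1]
(D,Q): not NE [P1→B gives 7>0; P2→S gives 3>1]
(D,R): not NE [P2→S gives 3>0]
(D,S): not NE [P1→B gives 8>1]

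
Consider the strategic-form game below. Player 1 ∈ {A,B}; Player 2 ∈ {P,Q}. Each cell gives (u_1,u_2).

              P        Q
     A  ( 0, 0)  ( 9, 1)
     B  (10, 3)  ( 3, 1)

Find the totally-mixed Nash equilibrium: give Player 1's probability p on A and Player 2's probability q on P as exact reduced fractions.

p=2/3, q=3/8

P1 indiff ⇒ q·0+(1-q)·9 = q·10+(1-q)·3 ⇒ q(-10) = (1-q)(-6) ⇒ q = 3/8
P2 indiff ⇒ p·0+(1-p)·3 = p·1+(1-p)·1 ⇒ p(-1) = (1-p)(-2) ⇒ p = 2/3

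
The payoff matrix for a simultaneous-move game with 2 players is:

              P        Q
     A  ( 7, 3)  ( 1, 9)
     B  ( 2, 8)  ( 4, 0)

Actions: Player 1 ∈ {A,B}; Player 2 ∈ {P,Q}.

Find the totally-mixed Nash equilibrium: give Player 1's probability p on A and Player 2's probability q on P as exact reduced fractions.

(p,q) = (4/7, 3/8)

P1 indiff ⇒ q·7+(1-q)·1 = q·2+(1-q)·4 ⇒ q(5) = (1-q)(3) ⇒ q = 3/8
P2 indiff ⇒ p·3+(1-p)·8 = p·9+(1-p)·0 ⇒ p(-6) = (1-p)(-8) ⇒ p = 4/7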